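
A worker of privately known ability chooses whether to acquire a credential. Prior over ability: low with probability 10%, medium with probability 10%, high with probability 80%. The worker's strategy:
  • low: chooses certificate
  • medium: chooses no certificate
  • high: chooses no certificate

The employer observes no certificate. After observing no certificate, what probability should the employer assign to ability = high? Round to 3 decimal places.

0.889

Apply Bayes' rule using the sender's strategy as the likelihood.
P(no certificate) = 0.1·0 + 0.1·1 + 0.8·1 = 0.9
P(high | no certificate) = (0.8·1) / 0.9 = 0.8 / 0.9 = 0.888889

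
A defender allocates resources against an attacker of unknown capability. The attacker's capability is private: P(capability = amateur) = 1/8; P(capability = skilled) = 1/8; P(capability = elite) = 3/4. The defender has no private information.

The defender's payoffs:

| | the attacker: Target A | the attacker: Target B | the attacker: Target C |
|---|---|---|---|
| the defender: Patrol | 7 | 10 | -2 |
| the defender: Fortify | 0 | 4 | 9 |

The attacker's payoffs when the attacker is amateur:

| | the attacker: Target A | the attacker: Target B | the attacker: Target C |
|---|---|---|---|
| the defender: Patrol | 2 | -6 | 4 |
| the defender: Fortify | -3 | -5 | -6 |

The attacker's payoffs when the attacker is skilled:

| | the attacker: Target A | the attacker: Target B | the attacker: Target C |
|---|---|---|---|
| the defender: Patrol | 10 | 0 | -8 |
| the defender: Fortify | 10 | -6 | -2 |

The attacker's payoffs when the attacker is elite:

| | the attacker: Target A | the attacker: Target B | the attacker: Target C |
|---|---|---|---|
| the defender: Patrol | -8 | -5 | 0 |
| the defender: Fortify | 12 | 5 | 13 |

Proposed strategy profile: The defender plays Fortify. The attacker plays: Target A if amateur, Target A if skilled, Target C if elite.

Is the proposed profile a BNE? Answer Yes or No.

Yes

A profile is a BNE iff every type of every player is best-responding given beliefs about the other side.
The defender plays Fortify: E[Fortify] = 1/8·(0) + 1/8·(0) + 3/4·(9) = 27/4; E[Patrol] = 1/4. Best-responding. ✓
The attacker (capability amateur), facing Fortify: Target A gives -3, Target B gives -5, Target C gives -6. Proposed Target A is best. ✓
The attacker (capability skilled), facing Fortify: Target A gives 10, Target B gives -6, Target C gives -2. Proposed Target A is best. ✓
The attacker (capability elite), facing Fortify: Target A gives 12, Target B gives 5, Target C gives 13. Proposed Target C is best. ✓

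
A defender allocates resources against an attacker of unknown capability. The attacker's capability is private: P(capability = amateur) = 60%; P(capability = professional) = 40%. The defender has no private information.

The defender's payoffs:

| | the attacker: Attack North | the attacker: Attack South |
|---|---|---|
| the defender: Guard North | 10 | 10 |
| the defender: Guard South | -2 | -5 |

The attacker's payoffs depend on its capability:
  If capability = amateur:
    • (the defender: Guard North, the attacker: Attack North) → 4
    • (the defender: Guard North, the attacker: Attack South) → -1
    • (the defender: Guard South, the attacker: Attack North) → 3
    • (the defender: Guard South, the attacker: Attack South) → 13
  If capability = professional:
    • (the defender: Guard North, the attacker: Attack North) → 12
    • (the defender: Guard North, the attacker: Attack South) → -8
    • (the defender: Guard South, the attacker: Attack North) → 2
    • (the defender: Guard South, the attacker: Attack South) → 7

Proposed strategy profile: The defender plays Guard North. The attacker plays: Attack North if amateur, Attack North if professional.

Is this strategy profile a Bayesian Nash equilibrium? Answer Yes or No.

Yes

The defender plays Guard North: E[Guard North] = 0.6·(10) + 0.4·(10) = 10; E[Guard South] = -2. Best-responding. ✓
The attacker (capability amateur), facing Guard North: Attack North gives 4, Attack South gives -1. Proposed Attack North is best. ✓
The attacker (capability professional), facing Guard North: Attack North gives 12, Attack South gives -8. Proposed Attack North is best. ✓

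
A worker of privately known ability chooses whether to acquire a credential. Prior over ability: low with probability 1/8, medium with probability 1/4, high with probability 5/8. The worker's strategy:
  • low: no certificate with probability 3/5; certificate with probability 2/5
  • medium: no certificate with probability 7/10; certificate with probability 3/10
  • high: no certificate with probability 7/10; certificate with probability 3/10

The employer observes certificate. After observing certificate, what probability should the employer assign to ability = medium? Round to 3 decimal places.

0.240

Apply Bayes' rule using the sender's strategy as the likelihood.
P(certificate) = (1/8)·(2/5) + (1/4)·(3/10) + (5/8)·(3/10) = 5/16
P(medium | certificate) = ((1/4)·(3/10)) / (5/16) = (3/40) / (5/16) = 6/25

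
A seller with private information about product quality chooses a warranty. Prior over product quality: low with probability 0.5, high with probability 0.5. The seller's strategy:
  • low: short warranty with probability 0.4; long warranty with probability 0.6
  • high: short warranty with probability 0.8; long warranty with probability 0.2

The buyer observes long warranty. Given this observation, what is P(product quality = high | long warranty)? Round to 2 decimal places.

P(long warranty) = 0.5·0.6 + 0.5·0.2 = 0.4
P(high | long warranty) = (0.5·0.2) / 0.4 = 0.1 / 0.4 = 0.25

0.25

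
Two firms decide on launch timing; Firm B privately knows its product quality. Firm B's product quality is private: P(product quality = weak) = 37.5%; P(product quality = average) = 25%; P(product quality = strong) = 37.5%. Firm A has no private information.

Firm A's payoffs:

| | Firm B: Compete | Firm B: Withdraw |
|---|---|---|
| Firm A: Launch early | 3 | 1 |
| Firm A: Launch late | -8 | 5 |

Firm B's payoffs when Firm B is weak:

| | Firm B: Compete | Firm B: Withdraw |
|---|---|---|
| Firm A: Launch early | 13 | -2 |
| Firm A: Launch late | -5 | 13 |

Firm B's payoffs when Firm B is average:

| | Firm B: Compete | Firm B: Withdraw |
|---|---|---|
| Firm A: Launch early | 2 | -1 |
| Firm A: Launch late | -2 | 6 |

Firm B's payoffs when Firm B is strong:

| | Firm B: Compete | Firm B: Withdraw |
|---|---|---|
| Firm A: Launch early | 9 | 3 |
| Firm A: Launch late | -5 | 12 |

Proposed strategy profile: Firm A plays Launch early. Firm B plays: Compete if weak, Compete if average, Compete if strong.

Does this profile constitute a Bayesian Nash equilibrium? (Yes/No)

Firm A plays Launch early: E[Launch early] = 0.375·(3) + 0.25·(3) + 0.375·(3) = 3; E[Launch late] = -8. Best-responding. ✓
Firm B (product quality weak), facing Launch early: Compete gives 13, Withdraw gives -2. Proposed Compete is best. ✓
Firm B (product quality average), facing Launch early: Compete gives 2, Withdraw gives -1. Proposed Compete is best. ✓
Firm B (product quality strong), facing Launch early: Compete gives 9, Withdraw gives 3. Proposed Compete is best. ✓

Yes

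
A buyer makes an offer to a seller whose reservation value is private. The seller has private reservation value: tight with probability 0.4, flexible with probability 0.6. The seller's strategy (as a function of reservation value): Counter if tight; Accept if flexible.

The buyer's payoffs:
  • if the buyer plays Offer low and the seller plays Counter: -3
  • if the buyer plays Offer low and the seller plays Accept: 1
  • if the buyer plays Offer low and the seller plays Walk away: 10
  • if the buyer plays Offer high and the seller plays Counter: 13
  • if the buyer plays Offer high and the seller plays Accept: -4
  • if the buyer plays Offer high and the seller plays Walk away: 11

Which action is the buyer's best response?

Compute the buyer's expected payoff for each action, taking the expectation over the seller's type.
E[Offer low] = 0.4·(-3) + 0.6·(1) = -0.6
E[Offer high] = 0.4·(13) + 0.6·(-4) = 2.8
Best response: Offer high (2.8 is the largest).

Offer high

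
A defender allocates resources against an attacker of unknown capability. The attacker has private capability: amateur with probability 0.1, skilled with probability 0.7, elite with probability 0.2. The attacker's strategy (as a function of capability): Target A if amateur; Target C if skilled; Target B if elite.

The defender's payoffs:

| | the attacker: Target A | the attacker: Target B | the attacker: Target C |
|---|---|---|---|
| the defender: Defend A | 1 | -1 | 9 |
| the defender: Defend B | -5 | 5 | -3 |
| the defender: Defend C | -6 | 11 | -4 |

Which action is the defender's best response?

Defend A

Compute the defender's expected payoff for each action, taking the expectation over the attacker's type.
E[Defend A] = 0.1·(1) + 0.7·(9) + 0.2·(-1) = 6.2
E[Defend B] = 0.1·(-5) + 0.7·(-3) + 0.2·(5) = -1.6
E[Defend C] = 0.1·(-6) + 0.7·(-4) + 0.2·(11) = -1.2
Best response: Defend A (6.2 is the largest).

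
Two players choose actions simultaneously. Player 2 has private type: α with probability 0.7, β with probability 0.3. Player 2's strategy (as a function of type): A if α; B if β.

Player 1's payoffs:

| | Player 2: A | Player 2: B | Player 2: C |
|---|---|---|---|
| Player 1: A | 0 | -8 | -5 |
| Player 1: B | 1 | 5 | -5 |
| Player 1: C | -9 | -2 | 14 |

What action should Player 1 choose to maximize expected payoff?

B

E[A] = 0.7·(0) + 0.3·(-8) = -2.4
E[B] = 0.7·(1) + 0.3·(5) = 2.2
E[C] = 0.7·(-9) + 0.3·(-2) = -6.9
Best response: B (2.2 is the largest).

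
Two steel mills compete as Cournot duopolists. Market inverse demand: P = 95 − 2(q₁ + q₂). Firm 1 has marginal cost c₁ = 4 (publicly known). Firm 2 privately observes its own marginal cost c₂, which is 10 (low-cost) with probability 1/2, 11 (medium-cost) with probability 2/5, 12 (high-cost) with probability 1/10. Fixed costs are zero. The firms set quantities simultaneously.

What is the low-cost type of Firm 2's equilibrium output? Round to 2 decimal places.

Type-c best response for Firm 2: q₂(c) = (95 − c)/4 − q₁/2.
Firm 1 maximizes expected profit; its first-order condition is 95 − 4q₁ − 2E[q₂] − 4 = 0.
Substituting E[q₂] and solving: E[c₂] = 10.6, so q₁ = (95 − 2·4 + 10.6)/6 = 16.2667.
q₂(low-cost) = (95 − 10 − 2·16.2667)/4 = 13.1167.

13.12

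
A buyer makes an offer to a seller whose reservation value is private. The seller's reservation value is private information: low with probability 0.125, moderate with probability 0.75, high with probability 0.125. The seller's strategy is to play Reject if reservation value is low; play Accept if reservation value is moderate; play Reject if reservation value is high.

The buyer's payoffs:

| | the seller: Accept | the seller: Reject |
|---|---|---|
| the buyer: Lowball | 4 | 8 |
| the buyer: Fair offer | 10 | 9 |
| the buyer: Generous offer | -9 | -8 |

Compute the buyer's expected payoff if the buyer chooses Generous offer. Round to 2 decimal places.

-8.75

Take the expectation over the seller's reservation value, weighting each type's action by its prior probability.
E[Generous offer] = 0.125·(-8) + 0.75·(-9) + 0.125·(-8) = (-1) + (-6.75) + (-1) = -8.75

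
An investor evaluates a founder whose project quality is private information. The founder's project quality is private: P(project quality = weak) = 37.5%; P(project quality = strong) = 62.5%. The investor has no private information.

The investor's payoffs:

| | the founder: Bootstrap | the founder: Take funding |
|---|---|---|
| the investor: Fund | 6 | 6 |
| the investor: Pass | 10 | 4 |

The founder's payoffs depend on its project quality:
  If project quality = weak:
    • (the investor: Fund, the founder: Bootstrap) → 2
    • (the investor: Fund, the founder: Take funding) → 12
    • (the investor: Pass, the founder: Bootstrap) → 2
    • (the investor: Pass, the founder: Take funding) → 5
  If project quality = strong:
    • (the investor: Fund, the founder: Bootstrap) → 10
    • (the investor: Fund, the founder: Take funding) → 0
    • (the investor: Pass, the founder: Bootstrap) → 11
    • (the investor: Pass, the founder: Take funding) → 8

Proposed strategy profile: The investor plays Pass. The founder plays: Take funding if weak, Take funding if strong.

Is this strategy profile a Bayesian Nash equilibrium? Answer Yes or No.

A profile is a BNE iff every type of every player is best-responding given beliefs about the other side.
The investor plays Pass: E[Pass] = 0.375·(4) + 0.625·(4) = 4; E[Fund] = 6. Not best-responding. ✗
The founder (project quality weak), facing Pass: Bootstrap gives 2, Take funding gives 5. Proposed Take funding is best. ✓
The founder (project quality strong), facing Pass: Bootstrap gives 11, Take funding gives 8. Proposed Take funding is not best — profitable deviation exists. ✗

No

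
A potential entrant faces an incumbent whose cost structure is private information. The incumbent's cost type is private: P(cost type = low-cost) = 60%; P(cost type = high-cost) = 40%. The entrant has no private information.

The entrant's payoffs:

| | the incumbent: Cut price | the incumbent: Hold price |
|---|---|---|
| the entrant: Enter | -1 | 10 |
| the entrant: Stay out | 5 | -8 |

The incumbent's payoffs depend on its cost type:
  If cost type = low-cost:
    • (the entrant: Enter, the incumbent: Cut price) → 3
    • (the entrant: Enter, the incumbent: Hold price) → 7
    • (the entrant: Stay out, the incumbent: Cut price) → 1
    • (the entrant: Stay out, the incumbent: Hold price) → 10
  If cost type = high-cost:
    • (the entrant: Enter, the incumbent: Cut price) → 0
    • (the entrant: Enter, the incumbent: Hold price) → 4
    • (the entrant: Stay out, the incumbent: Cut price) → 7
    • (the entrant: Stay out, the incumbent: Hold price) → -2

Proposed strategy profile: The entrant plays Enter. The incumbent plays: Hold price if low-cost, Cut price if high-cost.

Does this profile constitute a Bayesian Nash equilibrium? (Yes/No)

The entrant plays Enter: E[Enter] = 0.6·(10) + 0.4·(-1) = 5.6; E[Stay out] = -2.8. Best-responding. ✓
The incumbent (cost type low-cost), facing Enter: Cut price gives 3, Hold price gives 7. Proposed Hold price is best. ✓
The incumbent (cost type high-cost), facing Enter: Cut price gives 0, Hold price gives 4. Proposed Cut price is not best — profitable deviation exists. ✗

No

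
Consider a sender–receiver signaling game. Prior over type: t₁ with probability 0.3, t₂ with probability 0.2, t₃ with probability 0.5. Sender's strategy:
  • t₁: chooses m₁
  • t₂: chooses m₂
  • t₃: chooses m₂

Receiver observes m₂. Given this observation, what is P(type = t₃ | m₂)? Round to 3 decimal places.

P(m₂) = 0.3·0 + 0.2·1 + 0.5·1 = 0.7
P(t₃ | m₂) = (0.5·1) / 0.7 = 0.5 / 0.7 = 0.714286

0.714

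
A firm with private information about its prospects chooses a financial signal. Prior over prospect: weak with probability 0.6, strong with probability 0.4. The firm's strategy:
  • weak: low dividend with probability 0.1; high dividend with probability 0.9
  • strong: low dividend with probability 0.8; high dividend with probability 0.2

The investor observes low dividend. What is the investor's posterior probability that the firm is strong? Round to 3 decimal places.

0.842

P(low dividend) = 0.6·0.1 + 0.4·0.8 = 0.38
P(strong | low dividend) = (0.4·0.8) / 0.38 = 0.32 / 0.38 = 0.842105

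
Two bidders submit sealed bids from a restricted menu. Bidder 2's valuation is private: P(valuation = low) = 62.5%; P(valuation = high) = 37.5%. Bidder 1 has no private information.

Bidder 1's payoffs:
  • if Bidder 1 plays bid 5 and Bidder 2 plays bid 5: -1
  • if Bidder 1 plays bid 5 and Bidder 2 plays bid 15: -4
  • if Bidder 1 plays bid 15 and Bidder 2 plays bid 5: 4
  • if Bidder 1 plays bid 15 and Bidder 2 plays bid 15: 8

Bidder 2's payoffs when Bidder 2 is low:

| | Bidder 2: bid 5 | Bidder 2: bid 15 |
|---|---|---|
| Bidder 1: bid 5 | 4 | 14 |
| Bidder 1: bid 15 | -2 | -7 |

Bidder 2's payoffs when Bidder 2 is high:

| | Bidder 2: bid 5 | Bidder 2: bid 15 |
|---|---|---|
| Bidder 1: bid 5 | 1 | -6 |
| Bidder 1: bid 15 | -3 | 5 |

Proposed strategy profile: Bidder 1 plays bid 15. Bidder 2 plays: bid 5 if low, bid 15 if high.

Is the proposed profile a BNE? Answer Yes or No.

Bidder 1 plays bid 15: E[bid 15] = 0.625·(4) + 0.375·(8) = 5.5; E[bid 5] = -2.125. Best-responding. ✓
Bidder 2 (valuation low), facing bid 15: bid 5 gives -2, bid 15 gives -7. Proposed bid 5 is best. ✓
Bidder 2 (valuation high), facing bid 15: bid 5 gives -3, bid 15 gives 5. Proposed bid 15 is best. ✓

Yes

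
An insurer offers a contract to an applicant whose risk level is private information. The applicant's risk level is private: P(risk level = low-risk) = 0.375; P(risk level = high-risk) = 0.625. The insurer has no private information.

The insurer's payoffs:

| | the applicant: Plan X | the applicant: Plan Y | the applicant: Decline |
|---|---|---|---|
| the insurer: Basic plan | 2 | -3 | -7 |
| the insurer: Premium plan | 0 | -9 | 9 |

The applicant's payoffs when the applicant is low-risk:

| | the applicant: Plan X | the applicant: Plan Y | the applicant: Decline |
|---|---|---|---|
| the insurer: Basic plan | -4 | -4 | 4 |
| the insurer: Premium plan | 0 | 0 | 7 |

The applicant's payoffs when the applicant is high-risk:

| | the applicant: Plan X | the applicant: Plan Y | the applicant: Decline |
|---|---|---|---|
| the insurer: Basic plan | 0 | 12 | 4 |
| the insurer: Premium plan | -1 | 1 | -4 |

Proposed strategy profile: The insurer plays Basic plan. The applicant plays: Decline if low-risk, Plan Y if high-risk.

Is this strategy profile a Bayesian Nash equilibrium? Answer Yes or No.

No

The insurer plays Basic plan: E[Basic plan] = 0.375·(-7) + 0.625·(-3) = -4.5; E[Premium plan] = -2.25. Not best-responding. ✗
The applicant (risk level low-risk), facing Basic plan: Plan X gives -4, Plan Y gives -4, Decline gives 4. Proposed Decline is best. ✓
The applicant (risk level high-risk), facing Basic plan: Plan X gives 0, Plan Y gives 12, Decline gives 4. Proposed Plan Y is best. ✓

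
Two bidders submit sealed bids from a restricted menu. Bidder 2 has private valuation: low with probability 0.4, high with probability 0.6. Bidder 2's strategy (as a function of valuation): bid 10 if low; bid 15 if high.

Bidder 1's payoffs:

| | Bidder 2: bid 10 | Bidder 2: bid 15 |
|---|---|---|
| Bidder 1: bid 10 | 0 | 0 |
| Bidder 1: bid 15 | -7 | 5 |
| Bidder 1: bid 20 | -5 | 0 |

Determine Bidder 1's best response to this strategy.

E[bid 10] = 0.4·(0) + 0.6·(0) = 0
E[bid 15] = 0.4·(-7) + 0.6·(5) = 0.2
E[bid 20] = 0.4·(-5) + 0.6·(0) = -2
Best response: bid 15 (0.2 is the largest).

bid 15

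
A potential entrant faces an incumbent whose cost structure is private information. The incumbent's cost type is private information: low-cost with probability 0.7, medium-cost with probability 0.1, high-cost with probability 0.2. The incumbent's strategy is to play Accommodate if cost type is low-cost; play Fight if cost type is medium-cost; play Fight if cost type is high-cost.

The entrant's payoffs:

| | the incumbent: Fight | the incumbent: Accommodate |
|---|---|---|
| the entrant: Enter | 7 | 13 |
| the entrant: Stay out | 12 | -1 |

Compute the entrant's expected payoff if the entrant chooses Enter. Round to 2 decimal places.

11.20

E[Enter] = 0.7·13 + 0.1·7 + 0.2·7 = 9.1 + 0.7 + 1.4 = 11.2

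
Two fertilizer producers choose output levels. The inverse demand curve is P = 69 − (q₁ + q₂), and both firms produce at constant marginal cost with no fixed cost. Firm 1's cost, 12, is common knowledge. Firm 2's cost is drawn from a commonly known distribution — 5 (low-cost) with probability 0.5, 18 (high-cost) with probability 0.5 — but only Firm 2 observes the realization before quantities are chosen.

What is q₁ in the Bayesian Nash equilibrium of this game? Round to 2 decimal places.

18.83

Each type of Firm 2 best-responds to q₁; Firm 1 best-responds to the expected q₂ over Firm 2's types.
Firm 2 with cost c maximizes (69 − (q₁+q₂) − c)·q₂, giving q₂(c) = (69 − c − q₁)/2.
E[c₂] = 0.5·5 + 0.5·18 = 11.5
Firm 1's FOC against E[q₂] yields q₁ = (69 − 2·12 + E[c₂])/3 = (69 − 24 + 11.5)/3 = 18.8333.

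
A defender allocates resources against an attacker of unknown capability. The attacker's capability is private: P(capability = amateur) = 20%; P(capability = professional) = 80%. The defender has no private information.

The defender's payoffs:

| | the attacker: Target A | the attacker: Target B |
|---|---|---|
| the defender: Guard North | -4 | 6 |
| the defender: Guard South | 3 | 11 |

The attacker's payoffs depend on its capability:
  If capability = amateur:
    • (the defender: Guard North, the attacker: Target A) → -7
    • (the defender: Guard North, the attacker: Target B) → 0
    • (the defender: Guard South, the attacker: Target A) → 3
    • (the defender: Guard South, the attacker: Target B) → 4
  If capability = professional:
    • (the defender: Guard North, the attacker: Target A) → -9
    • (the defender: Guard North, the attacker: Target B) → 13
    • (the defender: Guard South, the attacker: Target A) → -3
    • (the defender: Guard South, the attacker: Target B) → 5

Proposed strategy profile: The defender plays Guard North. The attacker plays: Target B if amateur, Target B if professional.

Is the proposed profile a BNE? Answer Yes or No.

No

The defender plays Guard North: E[Guard North] = 0.2·(6) + 0.8·(6) = 6; E[Guard South] = 11. Not best-responding. ✗
The attacker (capability amateur), facing Guard North: Target A gives -7, Target B gives 0. Proposed Target B is best. ✓
The attacker (capability professional), facing Guard North: Target A gives -9, Target B gives 13. Proposed Target B is best. ✓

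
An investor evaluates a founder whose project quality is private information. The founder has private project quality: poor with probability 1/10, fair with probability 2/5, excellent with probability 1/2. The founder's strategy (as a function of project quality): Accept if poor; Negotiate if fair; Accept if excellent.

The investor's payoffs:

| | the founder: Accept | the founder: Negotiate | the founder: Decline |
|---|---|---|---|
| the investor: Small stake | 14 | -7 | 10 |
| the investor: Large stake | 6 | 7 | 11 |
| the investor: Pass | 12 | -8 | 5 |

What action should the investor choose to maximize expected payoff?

Large stake

E[Small stake] = 1/10·(14) + 2/5·(-7) + 1/2·(14) = 28/5
E[Large stake] = 1/10·(6) + 2/5·(7) + 1/2·(6) = 32/5
E[Pass] = 1/10·(12) + 2/5·(-8) + 1/2·(12) = 4
Best response: Large stake (32/5 is the largest).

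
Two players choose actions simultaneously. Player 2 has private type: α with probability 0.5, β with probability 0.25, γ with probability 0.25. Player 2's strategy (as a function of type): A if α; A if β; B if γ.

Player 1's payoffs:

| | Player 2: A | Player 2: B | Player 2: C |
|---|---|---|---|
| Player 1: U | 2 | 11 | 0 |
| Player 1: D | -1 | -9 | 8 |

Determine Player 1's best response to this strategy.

Compute Player 1's expected payoff for each action, taking the expectation over Player 2's type.
E[U] = 0.5·(2) + 0.25·(2) + 0.25·(11) = 4.25
E[D] = 0.5·(-1) + 0.25·(-1) + 0.25·(-9) = -3
Best response: U (4.25 is the largest).

U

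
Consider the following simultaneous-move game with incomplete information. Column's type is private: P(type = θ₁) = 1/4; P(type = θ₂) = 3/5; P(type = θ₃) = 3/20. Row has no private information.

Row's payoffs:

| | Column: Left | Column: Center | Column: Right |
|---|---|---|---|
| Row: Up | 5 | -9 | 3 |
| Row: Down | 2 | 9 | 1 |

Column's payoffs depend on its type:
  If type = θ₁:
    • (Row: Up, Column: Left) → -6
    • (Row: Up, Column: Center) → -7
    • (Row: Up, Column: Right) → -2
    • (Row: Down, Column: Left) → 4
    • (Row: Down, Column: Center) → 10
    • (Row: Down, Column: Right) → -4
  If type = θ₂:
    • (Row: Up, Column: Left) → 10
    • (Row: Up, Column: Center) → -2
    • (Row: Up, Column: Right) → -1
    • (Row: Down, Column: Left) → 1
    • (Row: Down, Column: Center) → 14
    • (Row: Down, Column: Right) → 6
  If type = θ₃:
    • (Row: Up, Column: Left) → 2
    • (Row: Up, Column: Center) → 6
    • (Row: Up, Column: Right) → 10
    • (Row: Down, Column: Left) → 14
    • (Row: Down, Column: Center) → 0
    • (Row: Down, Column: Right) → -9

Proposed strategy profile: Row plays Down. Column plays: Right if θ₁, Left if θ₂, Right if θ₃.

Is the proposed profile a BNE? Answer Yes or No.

Row plays Down: E[Down] = 1/4·(1) + 3/5·(2) + 3/20·(1) = 8/5; E[Up] = 21/5. Not best-responding. ✗
Column (type θ₁), facing Down: Left gives 4, Center gives 10, Right gives -4. Proposed Right is not best — profitable deviation exists. ✗
Column (type θ₂), facing Down: Left gives 1, Center gives 14, Right gives 6. Proposed Left is not best — profitable deviation exists. ✗
Column (type θ₃), facing Down: Left gives 14, Center gives 0, Right gives -9. Proposed Right is not best — profitable deviation exists. ✗

No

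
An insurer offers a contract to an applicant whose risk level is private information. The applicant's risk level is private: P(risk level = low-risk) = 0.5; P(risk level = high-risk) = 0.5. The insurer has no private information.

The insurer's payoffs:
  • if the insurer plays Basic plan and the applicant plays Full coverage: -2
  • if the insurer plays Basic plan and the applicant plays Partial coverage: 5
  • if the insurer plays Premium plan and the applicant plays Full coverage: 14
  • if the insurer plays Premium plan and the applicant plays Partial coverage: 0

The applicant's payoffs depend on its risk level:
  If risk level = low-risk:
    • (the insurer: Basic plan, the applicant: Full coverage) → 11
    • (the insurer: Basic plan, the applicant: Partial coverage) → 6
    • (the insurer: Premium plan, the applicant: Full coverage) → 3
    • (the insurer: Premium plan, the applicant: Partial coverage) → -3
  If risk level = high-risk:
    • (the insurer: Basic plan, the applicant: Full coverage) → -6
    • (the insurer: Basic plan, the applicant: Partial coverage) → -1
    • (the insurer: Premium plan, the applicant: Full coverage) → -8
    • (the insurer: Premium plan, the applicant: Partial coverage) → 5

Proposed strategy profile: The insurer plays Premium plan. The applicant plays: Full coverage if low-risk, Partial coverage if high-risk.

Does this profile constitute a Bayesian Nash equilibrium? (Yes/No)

Yes

The insurer plays Premium plan: E[Premium plan] = 0.5·(14) + 0.5·(0) = 7; E[Basic plan] = 1.5. Best-responding. ✓
The applicant (risk level low-risk), facing Premium plan: Full coverage gives 3, Partial coverage gives -3. Proposed Full coverage is best. ✓
The applicant (risk level high-risk), facing Premium plan: Full coverage gives -8, Partial coverage gives 5. Proposed Partial coverage is best. ✓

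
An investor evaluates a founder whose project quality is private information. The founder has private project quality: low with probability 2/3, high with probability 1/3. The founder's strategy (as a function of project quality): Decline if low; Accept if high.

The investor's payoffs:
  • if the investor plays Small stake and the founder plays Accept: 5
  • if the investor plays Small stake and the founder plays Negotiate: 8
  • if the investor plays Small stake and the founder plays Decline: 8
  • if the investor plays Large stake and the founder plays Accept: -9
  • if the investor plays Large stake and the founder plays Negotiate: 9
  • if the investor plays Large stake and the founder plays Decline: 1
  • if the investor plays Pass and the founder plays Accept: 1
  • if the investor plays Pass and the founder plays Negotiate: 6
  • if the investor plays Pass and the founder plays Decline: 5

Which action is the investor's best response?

Compute the investor's expected payoff for each action, taking the expectation over the founder's type.
E[Small stake] = 2/3·(8) + 1/3·(5) = 7
E[Large stake] = 2/3·(1) + 1/3·(-9) = -7/3
E[Pass] = 2/3·(5) + 1/3·(1) = 11/3
Best response: Small stake (7 is the largest).

Small stake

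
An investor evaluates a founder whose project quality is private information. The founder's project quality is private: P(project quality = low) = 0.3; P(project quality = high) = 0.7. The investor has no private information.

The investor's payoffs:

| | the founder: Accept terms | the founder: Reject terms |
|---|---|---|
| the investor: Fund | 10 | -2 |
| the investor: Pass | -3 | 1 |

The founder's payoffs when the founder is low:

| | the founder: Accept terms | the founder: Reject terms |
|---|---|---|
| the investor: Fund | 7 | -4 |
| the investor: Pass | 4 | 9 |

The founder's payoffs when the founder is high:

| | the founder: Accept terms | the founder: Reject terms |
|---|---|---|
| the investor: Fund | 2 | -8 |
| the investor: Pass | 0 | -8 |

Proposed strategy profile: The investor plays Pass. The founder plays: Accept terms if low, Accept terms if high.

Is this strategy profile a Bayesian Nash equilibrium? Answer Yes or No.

A profile is a BNE iff every type of every player is best-responding given beliefs about the other side.
The investor plays Pass: E[Pass] = 0.3·(-3) + 0.7·(-3) = -3; E[Fund] = 10. Not best-responding. ✗
The founder (project quality low), facing Pass: Accept terms gives 4, Reject terms gives 9. Proposed Accept terms is not best — profitable deviation exists. ✗
The founder (project quality high), facing Pass: Accept terms gives 0, Reject terms gives -8. Proposed Accept terms is best. ✓

No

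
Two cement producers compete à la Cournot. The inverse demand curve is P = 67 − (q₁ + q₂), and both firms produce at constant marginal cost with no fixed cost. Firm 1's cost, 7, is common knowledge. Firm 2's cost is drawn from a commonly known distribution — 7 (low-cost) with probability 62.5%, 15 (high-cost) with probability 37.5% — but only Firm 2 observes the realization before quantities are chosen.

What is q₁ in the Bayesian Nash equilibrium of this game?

21

Type-c best response for Firm 2: q₂(c) = (67 − c)/2 − q₁/2.
Firm 1 maximizes expected profit; its first-order condition is 67 − 2q₁ − E[q₂] − 7 = 0.
Substituting E[q₂] and solving: E[c₂] = 10, so q₁ = (67 − 2·7 + 10)/3 = 21.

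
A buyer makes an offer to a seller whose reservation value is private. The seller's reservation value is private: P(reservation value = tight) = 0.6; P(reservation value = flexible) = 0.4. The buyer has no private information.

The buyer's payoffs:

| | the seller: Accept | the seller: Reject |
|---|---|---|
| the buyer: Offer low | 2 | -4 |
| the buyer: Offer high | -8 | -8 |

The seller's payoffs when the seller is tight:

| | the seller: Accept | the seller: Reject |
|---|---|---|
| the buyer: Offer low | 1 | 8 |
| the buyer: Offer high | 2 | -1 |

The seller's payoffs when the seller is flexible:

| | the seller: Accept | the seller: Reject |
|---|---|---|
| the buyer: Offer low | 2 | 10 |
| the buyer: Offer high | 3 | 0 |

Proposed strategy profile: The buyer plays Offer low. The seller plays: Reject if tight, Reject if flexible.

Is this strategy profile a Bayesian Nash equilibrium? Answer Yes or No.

The buyer plays Offer low: E[Offer low] = 0.6·(-4) + 0.4·(-4) = -4; E[Offer high] = -8. Best-responding. ✓
The seller (reservation value tight), facing Offer low: Accept gives 1, Reject gives 8. Proposed Reject is best. ✓
The seller (reservation value flexible), facing Offer low: Accept gives 2, Reject gives 10. Proposed Reject is best. ✓

Yes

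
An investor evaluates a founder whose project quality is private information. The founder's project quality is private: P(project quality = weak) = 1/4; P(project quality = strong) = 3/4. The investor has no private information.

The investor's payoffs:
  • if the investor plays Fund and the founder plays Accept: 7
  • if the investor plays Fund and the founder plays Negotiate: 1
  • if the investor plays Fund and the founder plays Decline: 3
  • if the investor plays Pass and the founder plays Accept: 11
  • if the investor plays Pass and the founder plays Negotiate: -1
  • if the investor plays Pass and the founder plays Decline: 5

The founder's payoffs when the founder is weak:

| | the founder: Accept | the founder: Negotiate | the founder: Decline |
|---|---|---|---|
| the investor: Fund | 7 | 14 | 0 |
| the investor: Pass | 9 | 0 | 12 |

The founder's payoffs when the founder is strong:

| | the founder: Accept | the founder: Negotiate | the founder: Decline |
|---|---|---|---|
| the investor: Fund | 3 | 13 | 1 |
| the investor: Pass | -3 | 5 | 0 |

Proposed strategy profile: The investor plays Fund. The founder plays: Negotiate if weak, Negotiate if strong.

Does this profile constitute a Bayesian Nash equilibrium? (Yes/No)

A profile is a BNE iff every type of every player is best-responding given beliefs about the other side.
The investor plays Fund: E[Fund] = 1/4·(1) + 3/4·(1) = 1; E[Pass] = -1. Best-responding. ✓
The founder (project quality weak), facing Fund: Accept gives 7, Negotiate gives 14, Decline gives 0. Proposed Negotiate is best. ✓
The founder (project quality strong), facing Fund: Accept gives 3, Negotiate gives 13, Decline gives 1. Proposed Negotiate is best. ✓

Yes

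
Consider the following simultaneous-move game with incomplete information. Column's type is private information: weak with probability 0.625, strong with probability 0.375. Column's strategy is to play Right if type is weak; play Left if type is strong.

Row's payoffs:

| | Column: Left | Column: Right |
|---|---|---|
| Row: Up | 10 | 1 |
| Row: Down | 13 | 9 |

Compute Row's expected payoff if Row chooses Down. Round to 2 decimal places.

Take the expectation over Column's type, weighting each type's action by its prior probability.
E[Down] = 0.625·9 + 0.375·13 = 5.625 + 4.875 = 10.5

10.50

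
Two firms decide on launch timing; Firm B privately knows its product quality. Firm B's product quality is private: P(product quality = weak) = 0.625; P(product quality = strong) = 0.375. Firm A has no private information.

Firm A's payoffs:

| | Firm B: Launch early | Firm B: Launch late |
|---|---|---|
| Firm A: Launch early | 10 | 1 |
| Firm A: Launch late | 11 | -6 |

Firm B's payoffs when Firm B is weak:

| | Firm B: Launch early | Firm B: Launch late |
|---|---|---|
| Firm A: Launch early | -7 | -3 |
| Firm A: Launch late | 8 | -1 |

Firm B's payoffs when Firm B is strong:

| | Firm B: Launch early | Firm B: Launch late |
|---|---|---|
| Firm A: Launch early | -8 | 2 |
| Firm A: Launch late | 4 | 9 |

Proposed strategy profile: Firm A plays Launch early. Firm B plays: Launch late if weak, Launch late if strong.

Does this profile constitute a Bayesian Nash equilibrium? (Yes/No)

Firm A plays Launch early: E[Launch early] = 0.625·(1) + 0.375·(1) = 1; E[Launch late] = -6. Best-responding. ✓
Firm B (product quality weak), facing Launch early: Launch early gives -7, Launch late gives -3. Proposed Launch late is best. ✓
Firm B (product quality strong), facing Launch early: Launch early gives -8, Launch late gives 2. Proposed Launch late is best. ✓

Yes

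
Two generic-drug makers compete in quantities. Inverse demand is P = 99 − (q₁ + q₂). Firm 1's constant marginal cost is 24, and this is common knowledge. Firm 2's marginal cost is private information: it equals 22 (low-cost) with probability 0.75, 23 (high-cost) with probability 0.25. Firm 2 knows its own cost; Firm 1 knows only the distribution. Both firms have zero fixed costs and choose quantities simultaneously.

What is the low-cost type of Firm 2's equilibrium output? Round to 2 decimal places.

26.29

Firm 2 with cost c maximizes (99 − (q₁+q₂) − c)·q₂, giving q₂(c) = (99 − c − q₁)/2.
E[c₂] = 0.75·22 + 0.25·23 = 22.25
Firm 1's FOC against E[q₂] yields q₁ = (99 − 2·24 + E[c₂])/3 = (99 − 48 + 22.25)/3 = 24.4167.
q₂(low-cost) = (99 − 22 − 24.4167)/2 = 26.2917.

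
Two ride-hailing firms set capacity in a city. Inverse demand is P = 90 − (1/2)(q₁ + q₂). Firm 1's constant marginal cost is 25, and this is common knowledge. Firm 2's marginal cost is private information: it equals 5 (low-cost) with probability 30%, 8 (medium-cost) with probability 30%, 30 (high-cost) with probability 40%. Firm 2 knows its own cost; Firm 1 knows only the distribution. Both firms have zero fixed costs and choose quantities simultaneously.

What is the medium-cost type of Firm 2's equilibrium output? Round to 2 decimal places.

63.37

Type-c best response for Firm 2: q₂(c) = (90 − c) − q₁/2.
Firm 1 maximizes expected profit; its first-order condition is 90 − q₁ − (1/2)E[q₂] − 25 = 0.
Substituting E[q₂] and solving: E[c₂] = 15.9, so q₁ = (90 − 2·25 + 15.9)/(3/2) = 37.2667.
q₂(medium-cost) = (90 − 8 − (1/2)·37.2667) = 63.3667.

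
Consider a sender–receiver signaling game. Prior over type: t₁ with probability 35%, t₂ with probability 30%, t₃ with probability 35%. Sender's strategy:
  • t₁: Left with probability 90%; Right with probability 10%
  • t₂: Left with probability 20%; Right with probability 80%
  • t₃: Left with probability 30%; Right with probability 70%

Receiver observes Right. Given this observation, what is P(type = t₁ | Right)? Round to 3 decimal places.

P(Right) = 0.35·0.1 + 0.3·0.8 + 0.35·0.7 = 0.52
P(t₁ | Right) = (0.35·0.1) / 0.52 = 0.035 / 0.52 = 0.0673077

0.067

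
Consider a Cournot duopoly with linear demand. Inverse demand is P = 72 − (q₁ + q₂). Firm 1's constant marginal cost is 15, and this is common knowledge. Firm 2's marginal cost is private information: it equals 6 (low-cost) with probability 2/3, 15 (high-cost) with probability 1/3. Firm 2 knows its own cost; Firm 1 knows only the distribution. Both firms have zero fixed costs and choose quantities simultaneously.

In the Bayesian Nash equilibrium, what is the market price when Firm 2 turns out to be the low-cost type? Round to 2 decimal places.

Type-c best response for Firm 2: q₂(c) = (72 − c)/2 − q₁/2.
Firm 1 maximizes expected profit; its first-order condition is 72 − 2q₁ − E[q₂] − 15 = 0.
Substituting E[q₂] and solving: E[c₂] = 9, so q₁ = (72 − 2·15 + 9)/3 = 17.
q₂(low-cost) = 24.5, so P = 72 − (17 + 24.5) = 30.5.

30.50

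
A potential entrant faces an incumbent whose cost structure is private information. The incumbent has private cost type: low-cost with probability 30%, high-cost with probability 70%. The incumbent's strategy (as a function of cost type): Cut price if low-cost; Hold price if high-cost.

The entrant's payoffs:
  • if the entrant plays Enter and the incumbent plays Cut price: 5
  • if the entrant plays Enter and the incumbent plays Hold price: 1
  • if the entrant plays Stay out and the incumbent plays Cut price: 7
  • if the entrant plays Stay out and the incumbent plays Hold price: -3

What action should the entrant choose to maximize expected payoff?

Compute the entrant's expected payoff for each action, taking the expectation over the incumbent's type.
E[Enter] = 0.3·(5) + 0.7·(1) = 2.2
E[Stay out] = 0.3·(7) + 0.7·(-3) = 0
Best response: Enter (2.2 is the largest).

Enter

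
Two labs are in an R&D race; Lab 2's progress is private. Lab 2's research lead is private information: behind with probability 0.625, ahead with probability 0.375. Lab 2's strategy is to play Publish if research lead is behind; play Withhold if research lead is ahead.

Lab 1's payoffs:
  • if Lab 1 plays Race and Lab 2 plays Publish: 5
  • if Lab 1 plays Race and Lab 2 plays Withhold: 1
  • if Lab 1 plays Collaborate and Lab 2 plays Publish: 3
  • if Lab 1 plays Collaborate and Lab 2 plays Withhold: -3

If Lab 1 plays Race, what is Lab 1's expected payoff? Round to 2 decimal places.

3.50

E[Race] = 0.625·5 + 0.375·1 = 3.125 + 0.375 = 3.5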